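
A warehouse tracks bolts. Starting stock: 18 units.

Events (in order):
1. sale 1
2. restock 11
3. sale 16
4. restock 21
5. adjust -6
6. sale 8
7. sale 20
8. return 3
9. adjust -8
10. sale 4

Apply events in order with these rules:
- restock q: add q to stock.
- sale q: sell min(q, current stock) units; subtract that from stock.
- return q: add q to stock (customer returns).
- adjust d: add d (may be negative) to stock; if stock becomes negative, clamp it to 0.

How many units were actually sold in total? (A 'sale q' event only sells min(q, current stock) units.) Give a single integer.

Processing events:
Start: stock = 18
  Event 1 (sale 1): sell min(1,18)=1. stock: 18 - 1 = 17. total_sold = 1
  Event 2 (restock 11): 17 + 11 = 28
  Event 3 (sale 16): sell min(16,28)=16. stock: 28 - 16 = 12. total_sold = 17
  Event 4 (restock 21): 12 + 21 = 33
  Event 5 (adjust -6): 33 + -6 = 27
  Event 6 (sale 8): sell min(8,27)=8. stock: 27 - 8 = 19. total_sold = 25
  Event 7 (sale 20): sell min(20,19)=19. stock: 19 - 19 = 0. total_sold = 44
  Event 8 (return 3): 0 + 3 = 3
  Event 9 (adjust -8): 3 + -8 = 0 (clamped to 0)
  Event 10 (sale 4): sell min(4,0)=0. stock: 0 - 0 = 0. total_sold = 44
Final: stock = 0, total_sold = 44

Answer: 44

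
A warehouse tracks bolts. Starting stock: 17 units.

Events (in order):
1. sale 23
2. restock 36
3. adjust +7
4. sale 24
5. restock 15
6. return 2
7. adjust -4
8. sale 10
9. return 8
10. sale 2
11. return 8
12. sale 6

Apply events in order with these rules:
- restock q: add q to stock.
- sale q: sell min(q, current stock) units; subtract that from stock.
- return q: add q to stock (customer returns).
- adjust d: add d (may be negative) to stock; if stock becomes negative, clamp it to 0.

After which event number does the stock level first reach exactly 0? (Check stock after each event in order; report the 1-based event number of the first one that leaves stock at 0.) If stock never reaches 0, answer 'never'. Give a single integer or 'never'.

Processing events:
Start: stock = 17
  Event 1 (sale 23): sell min(23,17)=17. stock: 17 - 17 = 0. total_sold = 17
  Event 2 (restock 36): 0 + 36 = 36
  Event 3 (adjust +7): 36 + 7 = 43
  Event 4 (sale 24): sell min(24,43)=24. stock: 43 - 24 = 19. total_sold = 41
  Event 5 (restock 15): 19 + 15 = 34
  Event 6 (return 2): 34 + 2 = 36
  Event 7 (adjust -4): 36 + -4 = 32
  Event 8 (sale 10): sell min(10,32)=10. stock: 32 - 10 = 22. total_sold = 51
  Event 9 (return 8): 22 + 8 = 30
  Event 10 (sale 2): sell min(2,30)=2. stock: 30 - 2 = 28. total_sold = 53
  Event 11 (return 8): 28 + 8 = 36
  Event 12 (sale 6): sell min(6,36)=6. stock: 36 - 6 = 30. total_sold = 59
Final: stock = 30, total_sold = 59

First zero at event 1.

Answer: 1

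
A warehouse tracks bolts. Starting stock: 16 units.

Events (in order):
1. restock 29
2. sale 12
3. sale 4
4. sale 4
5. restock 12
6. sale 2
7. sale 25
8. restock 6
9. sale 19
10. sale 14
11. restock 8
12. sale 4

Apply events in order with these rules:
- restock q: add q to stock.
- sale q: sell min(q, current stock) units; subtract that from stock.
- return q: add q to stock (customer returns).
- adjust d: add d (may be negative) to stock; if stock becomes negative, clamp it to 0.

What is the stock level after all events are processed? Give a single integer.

Processing events:
Start: stock = 16
  Event 1 (restock 29): 16 + 29 = 45
  Event 2 (sale 12): sell min(12,45)=12. stock: 45 - 12 = 33. total_sold = 12
  Event 3 (sale 4): sell min(4,33)=4. stock: 33 - 4 = 29. total_sold = 16
  Event 4 (sale 4): sell min(4,29)=4. stock: 29 - 4 = 25. total_sold = 20
  Event 5 (restock 12): 25 + 12 = 37
  Event 6 (sale 2): sell min(2,37)=2. stock: 37 - 2 = 35. total_sold = 22
  Event 7 (sale 25): sell min(25,35)=25. stock: 35 - 25 = 10. total_sold = 47
  Event 8 (restock 6): 10 + 6 = 16
  Event 9 (sale 19): sell min(19,16)=16. stock: 16 - 16 = 0. total_sold = 63
  Event 10 (sale 14): sell min(14,0)=0. stock: 0 - 0 = 0. total_sold = 63
  Event 11 (restock 8): 0 + 8 = 8
  Event 12 (sale 4): sell min(4,8)=4. stock: 8 - 4 = 4. total_sold = 67
Final: stock = 4, total_sold = 67

Answer: 4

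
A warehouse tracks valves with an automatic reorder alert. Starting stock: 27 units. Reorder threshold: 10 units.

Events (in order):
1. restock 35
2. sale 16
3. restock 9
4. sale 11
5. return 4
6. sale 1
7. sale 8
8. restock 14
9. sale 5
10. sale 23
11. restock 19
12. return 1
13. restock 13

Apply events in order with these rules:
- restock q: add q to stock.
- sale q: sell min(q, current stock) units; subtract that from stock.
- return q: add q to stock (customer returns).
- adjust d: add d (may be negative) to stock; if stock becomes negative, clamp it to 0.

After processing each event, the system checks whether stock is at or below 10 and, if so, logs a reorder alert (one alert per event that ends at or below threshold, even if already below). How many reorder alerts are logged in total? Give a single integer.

Processing events:
Start: stock = 27
  Event 1 (restock 35): 27 + 35 = 62
  Event 2 (sale 16): sell min(16,62)=16. stock: 62 - 16 = 46. total_sold = 16
  Event 3 (restock 9): 46 + 9 = 55
  Event 4 (sale 11): sell min(11,55)=11. stock: 55 - 11 = 44. total_sold = 27
  Event 5 (return 4): 44 + 4 = 48
  Event 6 (sale 1): sell min(1,48)=1. stock: 48 - 1 = 47. total_sold = 28
  Event 7 (sale 8): sell min(8,47)=8. stock: 47 - 8 = 39. total_sold = 36
  Event 8 (restock 14): 39 + 14 = 53
  Event 9 (sale 5): sell min(5,53)=5. stock: 53 - 5 = 48. total_sold = 41
  Event 10 (sale 23): sell min(23,48)=23. stock: 48 - 23 = 25. total_sold = 64
  Event 11 (restock 19): 25 + 19 = 44
  Event 12 (return 1): 44 + 1 = 45
  Event 13 (restock 13): 45 + 13 = 58
Final: stock = 58, total_sold = 64

Checking against threshold 10:
  After event 1: stock=62 > 10
  After event 2: stock=46 > 10
  After event 3: stock=55 > 10
  After event 4: stock=44 > 10
  After event 5: stock=48 > 10
  After event 6: stock=47 > 10
  After event 7: stock=39 > 10
  After event 8: stock=53 > 10
  After event 9: stock=48 > 10
  After event 10: stock=25 > 10
  After event 11: stock=44 > 10
  After event 12: stock=45 > 10
  After event 13: stock=58 > 10
Alert events: []. Count = 0

Answer: 0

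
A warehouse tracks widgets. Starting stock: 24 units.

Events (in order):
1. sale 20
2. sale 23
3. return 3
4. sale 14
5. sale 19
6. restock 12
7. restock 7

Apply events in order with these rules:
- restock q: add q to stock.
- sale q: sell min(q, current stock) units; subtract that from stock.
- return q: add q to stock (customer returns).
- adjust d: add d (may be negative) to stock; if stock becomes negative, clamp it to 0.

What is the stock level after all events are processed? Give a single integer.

Processing events:
Start: stock = 24
  Event 1 (sale 20): sell min(20,24)=20. stock: 24 - 20 = 4. total_sold = 20
  Event 2 (sale 23): sell min(23,4)=4. stock: 4 - 4 = 0. total_sold = 24
  Event 3 (return 3): 0 + 3 = 3
  Event 4 (sale 14): sell min(14,3)=3. stock: 3 - 3 = 0. total_sold = 27
  Event 5 (sale 19): sell min(19,0)=0. stock: 0 - 0 = 0. total_sold = 27
  Event 6 (restock 12): 0 + 12 = 12
  Event 7 (restock 7): 12 + 7 = 19
Final: stock = 19, total_sold = 27

Answer: 19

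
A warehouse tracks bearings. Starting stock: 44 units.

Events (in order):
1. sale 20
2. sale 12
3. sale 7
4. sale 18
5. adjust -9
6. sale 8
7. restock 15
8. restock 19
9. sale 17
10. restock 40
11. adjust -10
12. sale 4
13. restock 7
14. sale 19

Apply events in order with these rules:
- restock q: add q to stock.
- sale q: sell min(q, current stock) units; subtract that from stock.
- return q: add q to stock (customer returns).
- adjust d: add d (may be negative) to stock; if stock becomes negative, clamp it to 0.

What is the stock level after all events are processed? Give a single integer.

Processing events:
Start: stock = 44
  Event 1 (sale 20): sell min(20,44)=20. stock: 44 - 20 = 24. total_sold = 20
  Event 2 (sale 12): sell min(12,24)=12. stock: 24 - 12 = 12. total_sold = 32
  Event 3 (sale 7): sell min(7,12)=7. stock: 12 - 7 = 5. total_sold = 39
  Event 4 (sale 18): sell min(18,5)=5. stock: 5 - 5 = 0. total_sold = 44
  Event 5 (adjust -9): 0 + -9 = 0 (clamped to 0)
  Event 6 (sale 8): sell min(8,0)=0. stock: 0 - 0 = 0. total_sold = 44
  Event 7 (restock 15): 0 + 15 = 15
  Event 8 (restock 19): 15 + 19 = 34
  Event 9 (sale 17): sell min(17,34)=17. stock: 34 - 17 = 17. total_sold = 61
  Event 10 (restock 40): 17 + 40 = 57
  Event 11 (adjust -10): 57 + -10 = 47
  Event 12 (sale 4): sell min(4,47)=4. stock: 47 - 4 = 43. total_sold = 65
  Event 13 (restock 7): 43 + 7 = 50
  Event 14 (sale 19): sell min(19,50)=19. stock: 50 - 19 = 31. total_sold = 84
Final: stock = 31, total_sold = 84

Answer: 31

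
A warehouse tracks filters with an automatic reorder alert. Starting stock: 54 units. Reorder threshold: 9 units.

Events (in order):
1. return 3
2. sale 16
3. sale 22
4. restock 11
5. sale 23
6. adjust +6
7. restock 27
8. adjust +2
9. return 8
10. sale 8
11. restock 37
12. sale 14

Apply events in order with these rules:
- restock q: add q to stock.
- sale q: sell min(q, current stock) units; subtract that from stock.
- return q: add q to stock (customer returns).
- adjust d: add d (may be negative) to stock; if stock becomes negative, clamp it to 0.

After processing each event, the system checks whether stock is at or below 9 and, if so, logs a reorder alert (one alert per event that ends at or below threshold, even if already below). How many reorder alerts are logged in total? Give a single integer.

Answer: 1

Derivation:
Processing events:
Start: stock = 54
  Event 1 (return 3): 54 + 3 = 57
  Event 2 (sale 16): sell min(16,57)=16. stock: 57 - 16 = 41. total_sold = 16
  Event 3 (sale 22): sell min(22,41)=22. stock: 41 - 22 = 19. total_sold = 38
  Event 4 (restock 11): 19 + 11 = 30
  Event 5 (sale 23): sell min(23,30)=23. stock: 30 - 23 = 7. total_sold = 61
  Event 6 (adjust +6): 7 + 6 = 13
  Event 7 (restock 27): 13 + 27 = 40
  Event 8 (adjust +2): 40 + 2 = 42
  Event 9 (return 8): 42 + 8 = 50
  Event 10 (sale 8): sell min(8,50)=8. stock: 50 - 8 = 42. total_sold = 69
  Event 11 (restock 37): 42 + 37 = 79
  Event 12 (sale 14): sell min(14,79)=14. stock: 79 - 14 = 65. total_sold = 83
Final: stock = 65, total_sold = 83

Checking against threshold 9:
  After event 1: stock=57 > 9
  After event 2: stock=41 > 9
  After event 3: stock=19 > 9
  After event 4: stock=30 > 9
  After event 5: stock=7 <= 9 -> ALERT
  After event 6: stock=13 > 9
  After event 7: stock=40 > 9
  After event 8: stock=42 > 9
  After event 9: stock=50 > 9
  After event 10: stock=42 > 9
  After event 11: stock=79 > 9
  After event 12: stock=65 > 9
Alert events: [5]. Count = 1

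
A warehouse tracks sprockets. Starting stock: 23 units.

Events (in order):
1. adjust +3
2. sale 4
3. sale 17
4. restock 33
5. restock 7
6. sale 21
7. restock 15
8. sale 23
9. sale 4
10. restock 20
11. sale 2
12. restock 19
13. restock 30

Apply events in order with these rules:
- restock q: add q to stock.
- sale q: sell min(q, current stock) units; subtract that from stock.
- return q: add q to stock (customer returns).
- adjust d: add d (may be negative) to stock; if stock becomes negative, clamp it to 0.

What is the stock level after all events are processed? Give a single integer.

Answer: 79

Derivation:
Processing events:
Start: stock = 23
  Event 1 (adjust +3): 23 + 3 = 26
  Event 2 (sale 4): sell min(4,26)=4. stock: 26 - 4 = 22. total_sold = 4
  Event 3 (sale 17): sell min(17,22)=17. stock: 22 - 17 = 5. total_sold = 21
  Event 4 (restock 33): 5 + 33 = 38
  Event 5 (restock 7): 38 + 7 = 45
  Event 6 (sale 21): sell min(21,45)=21. stock: 45 - 21 = 24. total_sold = 42
  Event 7 (restock 15): 24 + 15 = 39
  Event 8 (sale 23): sell min(23,39)=23. stock: 39 - 23 = 16. total_sold = 65
  Event 9 (sale 4): sell min(4,16)=4. stock: 16 - 4 = 12. total_sold = 69
  Event 10 (restock 20): 12 + 20 = 32
  Event 11 (sale 2): sell min(2,32)=2. stock: 32 - 2 = 30. total_sold = 71
  Event 12 (restock 19): 30 + 19 = 49
  Event 13 (restock 30): 49 + 30 = 79
Final: stock = 79, total_sold = 71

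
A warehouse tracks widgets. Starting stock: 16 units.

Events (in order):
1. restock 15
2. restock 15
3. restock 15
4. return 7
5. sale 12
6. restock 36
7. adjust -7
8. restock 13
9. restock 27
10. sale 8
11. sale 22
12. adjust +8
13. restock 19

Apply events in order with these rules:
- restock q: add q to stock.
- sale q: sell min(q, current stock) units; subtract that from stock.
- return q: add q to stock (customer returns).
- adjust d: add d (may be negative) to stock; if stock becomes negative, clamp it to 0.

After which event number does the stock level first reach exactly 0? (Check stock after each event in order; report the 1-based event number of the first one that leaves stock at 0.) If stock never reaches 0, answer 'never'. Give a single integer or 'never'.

Processing events:
Start: stock = 16
  Event 1 (restock 15): 16 + 15 = 31
  Event 2 (restock 15): 31 + 15 = 46
  Event 3 (restock 15): 46 + 15 = 61
  Event 4 (return 7): 61 + 7 = 68
  Event 5 (sale 12): sell min(12,68)=12. stock: 68 - 12 = 56. total_sold = 12
  Event 6 (restock 36): 56 + 36 = 92
  Event 7 (adjust -7): 92 + -7 = 85
  Event 8 (restock 13): 85 + 13 = 98
  Event 9 (restock 27): 98 + 27 = 125
  Event 10 (sale 8): sell min(8,125)=8. stock: 125 - 8 = 117. total_sold = 20
  Event 11 (sale 22): sell min(22,117)=22. stock: 117 - 22 = 95. total_sold = 42
  Event 12 (adjust +8): 95 + 8 = 103
  Event 13 (restock 19): 103 + 19 = 122
Final: stock = 122, total_sold = 42

Stock never reaches 0.

Answer: never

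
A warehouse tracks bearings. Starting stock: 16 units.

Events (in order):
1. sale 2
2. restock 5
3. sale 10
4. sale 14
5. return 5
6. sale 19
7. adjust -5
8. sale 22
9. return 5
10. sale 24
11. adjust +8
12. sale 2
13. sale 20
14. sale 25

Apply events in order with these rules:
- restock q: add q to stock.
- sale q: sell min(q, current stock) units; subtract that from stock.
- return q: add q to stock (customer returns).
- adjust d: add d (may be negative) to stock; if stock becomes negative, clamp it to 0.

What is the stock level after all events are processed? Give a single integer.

Processing events:
Start: stock = 16
  Event 1 (sale 2): sell min(2,16)=2. stock: 16 - 2 = 14. total_sold = 2
  Event 2 (restock 5): 14 + 5 = 19
  Event 3 (sale 10): sell min(10,19)=10. stock: 19 - 10 = 9. total_sold = 12
  Event 4 (sale 14): sell min(14,9)=9. stock: 9 - 9 = 0. total_sold = 21
  Event 5 (return 5): 0 + 5 = 5
  Event 6 (sale 19): sell min(19,5)=5. stock: 5 - 5 = 0. total_sold = 26
  Event 7 (adjust -5): 0 + -5 = 0 (clamped to 0)
  Event 8 (sale 22): sell min(22,0)=0. stock: 0 - 0 = 0. total_sold = 26
  Event 9 (return 5): 0 + 5 = 5
  Event 10 (sale 24): sell min(24,5)=5. stock: 5 - 5 = 0. total_sold = 31
  Event 11 (adjust +8): 0 + 8 = 8
  Event 12 (sale 2): sell min(2,8)=2. stock: 8 - 2 = 6. total_sold = 33
  Event 13 (sale 20): sell min(20,6)=6. stock: 6 - 6 = 0. total_sold = 39
  Event 14 (sale 25): sell min(25,0)=0. stock: 0 - 0 = 0. total_sold = 39
Final: stock = 0, total_sold = 39

Answer: 0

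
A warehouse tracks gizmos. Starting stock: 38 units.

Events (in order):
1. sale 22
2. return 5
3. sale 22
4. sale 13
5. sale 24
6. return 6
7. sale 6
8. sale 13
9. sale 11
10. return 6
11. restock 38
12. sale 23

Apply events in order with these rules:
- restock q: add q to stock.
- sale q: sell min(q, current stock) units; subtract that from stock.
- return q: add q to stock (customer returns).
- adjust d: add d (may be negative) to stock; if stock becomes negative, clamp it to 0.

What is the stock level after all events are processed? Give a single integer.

Answer: 21

Derivation:
Processing events:
Start: stock = 38
  Event 1 (sale 22): sell min(22,38)=22. stock: 38 - 22 = 16. total_sold = 22
  Event 2 (return 5): 16 + 5 = 21
  Event 3 (sale 22): sell min(22,21)=21. stock: 21 - 21 = 0. total_sold = 43
  Event 4 (sale 13): sell min(13,0)=0. stock: 0 - 0 = 0. total_sold = 43
  Event 5 (sale 24): sell min(24,0)=0. stock: 0 - 0 = 0. total_sold = 43
  Event 6 (return 6): 0 + 6 = 6
  Event 7 (sale 6): sell min(6,6)=6. stock: 6 - 6 = 0. total_sold = 49
  Event 8 (sale 13): sell min(13,0)=0. stock: 0 - 0 = 0. total_sold = 49
  Event 9 (sale 11): sell min(11,0)=0. stock: 0 - 0 = 0. total_sold = 49
  Event 10 (return 6): 0 + 6 = 6
  Event 11 (restock 38): 6 + 38 = 44
  Event 12 (sale 23): sell min(23,44)=23. stock: 44 - 23 = 21. total_sold = 72
Final: stock = 21, total_sold = 72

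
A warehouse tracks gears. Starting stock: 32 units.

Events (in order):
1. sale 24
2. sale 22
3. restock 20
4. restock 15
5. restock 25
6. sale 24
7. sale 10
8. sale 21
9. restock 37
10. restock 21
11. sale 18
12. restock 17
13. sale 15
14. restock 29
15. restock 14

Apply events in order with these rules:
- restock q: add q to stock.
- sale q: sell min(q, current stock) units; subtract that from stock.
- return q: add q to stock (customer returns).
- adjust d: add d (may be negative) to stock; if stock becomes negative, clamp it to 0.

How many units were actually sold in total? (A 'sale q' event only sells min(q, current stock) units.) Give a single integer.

Answer: 120

Derivation:
Processing events:
Start: stock = 32
  Event 1 (sale 24): sell min(24,32)=24. stock: 32 - 24 = 8. total_sold = 24
  Event 2 (sale 22): sell min(22,8)=8. stock: 8 - 8 = 0. total_sold = 32
  Event 3 (restock 20): 0 + 20 = 20
  Event 4 (restock 15): 20 + 15 = 35
  Event 5 (restock 25): 35 + 25 = 60
  Event 6 (sale 24): sell min(24,60)=24. stock: 60 - 24 = 36. total_sold = 56
  Event 7 (sale 10): sell min(10,36)=10. stock: 36 - 10 = 26. total_sold = 66
  Event 8 (sale 21): sell min(21,26)=21. stock: 26 - 21 = 5. total_sold = 87
  Event 9 (restock 37): 5 + 37 = 42
  Event 10 (restock 21): 42 + 21 = 63
  Event 11 (sale 18): sell min(18,63)=18. stock: 63 - 18 = 45. total_sold = 105
  Event 12 (restock 17): 45 + 17 = 62
  Event 13 (sale 15): sell min(15,62)=15. stock: 62 - 15 = 47. total_sold = 120
  Event 14 (restock 29): 47 + 29 = 76
  Event 15 (restock 14): 76 + 14 = 90
Final: stock = 90, total_sold = 120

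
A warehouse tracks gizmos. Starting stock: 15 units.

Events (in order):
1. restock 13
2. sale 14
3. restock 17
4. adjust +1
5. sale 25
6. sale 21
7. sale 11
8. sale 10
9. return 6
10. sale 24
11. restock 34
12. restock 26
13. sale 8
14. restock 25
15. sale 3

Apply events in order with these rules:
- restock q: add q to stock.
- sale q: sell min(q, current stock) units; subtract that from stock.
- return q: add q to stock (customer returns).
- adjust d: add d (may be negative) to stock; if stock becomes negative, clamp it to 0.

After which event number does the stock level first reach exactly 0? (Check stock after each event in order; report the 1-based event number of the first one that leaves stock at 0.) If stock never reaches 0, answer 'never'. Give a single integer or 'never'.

Answer: 6

Derivation:
Processing events:
Start: stock = 15
  Event 1 (restock 13): 15 + 13 = 28
  Event 2 (sale 14): sell min(14,28)=14. stock: 28 - 14 = 14. total_sold = 14
  Event 3 (restock 17): 14 + 17 = 31
  Event 4 (adjust +1): 31 + 1 = 32
  Event 5 (sale 25): sell min(25,32)=25. stock: 32 - 25 = 7. total_sold = 39
  Event 6 (sale 21): sell min(21,7)=7. stock: 7 - 7 = 0. total_sold = 46
  Event 7 (sale 11): sell min(11,0)=0. stock: 0 - 0 = 0. total_sold = 46
  Event 8 (sale 10): sell min(10,0)=0. stock: 0 - 0 = 0. total_sold = 46
  Event 9 (return 6): 0 + 6 = 6
  Event 10 (sale 24): sell min(24,6)=6. stock: 6 - 6 = 0. total_sold = 52
  Event 11 (restock 34): 0 + 34 = 34
  Event 12 (restock 26): 34 + 26 = 60
  Event 13 (sale 8): sell min(8,60)=8. stock: 60 - 8 = 52. total_sold = 60
  Event 14 (restock 25): 52 + 25 = 77
  Event 15 (sale 3): sell min(3,77)=3. stock: 77 - 3 = 74. total_sold = 63
Final: stock = 74, total_sold = 63

First zero at event 6.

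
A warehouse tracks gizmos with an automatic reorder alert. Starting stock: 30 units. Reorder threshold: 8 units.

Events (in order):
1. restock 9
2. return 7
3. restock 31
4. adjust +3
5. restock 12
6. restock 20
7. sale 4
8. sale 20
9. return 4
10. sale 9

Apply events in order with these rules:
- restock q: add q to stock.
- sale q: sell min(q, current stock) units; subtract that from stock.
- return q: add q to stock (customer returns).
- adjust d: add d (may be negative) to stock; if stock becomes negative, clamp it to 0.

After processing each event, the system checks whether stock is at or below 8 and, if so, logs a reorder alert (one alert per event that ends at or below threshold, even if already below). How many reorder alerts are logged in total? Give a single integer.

Processing events:
Start: stock = 30
  Event 1 (restock 9): 30 + 9 = 39
  Event 2 (return 7): 39 + 7 = 46
  Event 3 (restock 31): 46 + 31 = 77
  Event 4 (adjust +3): 77 + 3 = 80
  Event 5 (restock 12): 80 + 12 = 92
  Event 6 (restock 20): 92 + 20 = 112
  Event 7 (sale 4): sell min(4,112)=4. stock: 112 - 4 = 108. total_sold = 4
  Event 8 (sale 20): sell min(20,108)=20. stock: 108 - 20 = 88. total_sold = 24
  Event 9 (return 4): 88 + 4 = 92
  Event 10 (sale 9): sell min(9,92)=9. stock: 92 - 9 = 83. total_sold = 33
Final: stock = 83, total_sold = 33

Checking against threshold 8:
  After event 1: stock=39 > 8
  After event 2: stock=46 > 8
  After event 3: stock=77 > 8
  After event 4: stock=80 > 8
  After event 5: stock=92 > 8
  After event 6: stock=112 > 8
  After event 7: stock=108 > 8
  After event 8: stock=88 > 8
  After event 9: stock=92 > 8
  After event 10: stock=83 > 8
Alert events: []. Count = 0

Answer: 0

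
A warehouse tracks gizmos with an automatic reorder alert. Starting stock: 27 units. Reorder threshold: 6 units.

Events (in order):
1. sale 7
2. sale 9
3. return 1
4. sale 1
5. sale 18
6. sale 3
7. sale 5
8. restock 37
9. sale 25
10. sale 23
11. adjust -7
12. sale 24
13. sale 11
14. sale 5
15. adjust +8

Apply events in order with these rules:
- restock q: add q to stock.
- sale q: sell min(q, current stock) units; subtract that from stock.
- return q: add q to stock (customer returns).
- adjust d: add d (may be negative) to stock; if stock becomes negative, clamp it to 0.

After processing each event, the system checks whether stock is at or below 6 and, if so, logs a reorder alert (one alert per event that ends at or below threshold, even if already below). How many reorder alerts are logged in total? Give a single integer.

Answer: 8

Derivation:
Processing events:
Start: stock = 27
  Event 1 (sale 7): sell min(7,27)=7. stock: 27 - 7 = 20. total_sold = 7
  Event 2 (sale 9): sell min(9,20)=9. stock: 20 - 9 = 11. total_sold = 16
  Event 3 (return 1): 11 + 1 = 12
  Event 4 (sale 1): sell min(1,12)=1. stock: 12 - 1 = 11. total_sold = 17
  Event 5 (sale 18): sell min(18,11)=11. stock: 11 - 11 = 0. total_sold = 28
  Event 6 (sale 3): sell min(3,0)=0. stock: 0 - 0 = 0. total_sold = 28
  Event 7 (sale 5): sell min(5,0)=0. stock: 0 - 0 = 0. total_sold = 28
  Event 8 (restock 37): 0 + 37 = 37
  Event 9 (sale 25): sell min(25,37)=25. stock: 37 - 25 = 12. total_sold = 53
  Event 10 (sale 23): sell min(23,12)=12. stock: 12 - 12 = 0. total_sold = 65
  Event 11 (adjust -7): 0 + -7 = 0 (clamped to 0)
  Event 12 (sale 24): sell min(24,0)=0. stock: 0 - 0 = 0. total_sold = 65
  Event 13 (sale 11): sell min(11,0)=0. stock: 0 - 0 = 0. total_sold = 65
  Event 14 (sale 5): sell min(5,0)=0. stock: 0 - 0 = 0. total_sold = 65
  Event 15 (adjust +8): 0 + 8 = 8
Final: stock = 8, total_sold = 65

Checking against threshold 6:
  After event 1: stock=20 > 6
  After event 2: stock=11 > 6
  After event 3: stock=12 > 6
  After event 4: stock=11 > 6
  After event 5: stock=0 <= 6 -> ALERT
  After event 6: stock=0 <= 6 -> ALERT
  After event 7: stock=0 <= 6 -> ALERT
  After event 8: stock=37 > 6
  After event 9: stock=12 > 6
  After event 10: stock=0 <= 6 -> ALERT
  After event 11: stock=0 <= 6 -> ALERT
  After event 12: stock=0 <= 6 -> ALERT
  After event 13: stock=0 <= 6 -> ALERT
  After event 14: stock=0 <= 6 -> ALERT
  After event 15: stock=8 > 6
Alert events: [5, 6, 7, 10, 11, 12, 13, 14]. Count = 8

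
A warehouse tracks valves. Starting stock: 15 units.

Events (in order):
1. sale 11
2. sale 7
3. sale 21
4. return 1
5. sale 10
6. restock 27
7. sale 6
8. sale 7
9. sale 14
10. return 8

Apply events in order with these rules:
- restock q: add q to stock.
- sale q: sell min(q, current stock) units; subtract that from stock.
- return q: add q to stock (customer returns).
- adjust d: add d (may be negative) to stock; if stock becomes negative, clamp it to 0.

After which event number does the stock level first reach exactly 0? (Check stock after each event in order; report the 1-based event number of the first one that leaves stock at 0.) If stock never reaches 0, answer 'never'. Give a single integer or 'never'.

Processing events:
Start: stock = 15
  Event 1 (sale 11): sell min(11,15)=11. stock: 15 - 11 = 4. total_sold = 11
  Event 2 (sale 7): sell min(7,4)=4. stock: 4 - 4 = 0. total_sold = 15
  Event 3 (sale 21): sell min(21,0)=0. stock: 0 - 0 = 0. total_sold = 15
  Event 4 (return 1): 0 + 1 = 1
  Event 5 (sale 10): sell min(10,1)=1. stock: 1 - 1 = 0. total_sold = 16
  Event 6 (restock 27): 0 + 27 = 27
  Event 7 (sale 6): sell min(6,27)=6. stock: 27 - 6 = 21. total_sold = 22
  Event 8 (sale 7): sell min(7,21)=7. stock: 21 - 7 = 14. total_sold = 29
  Event 9 (sale 14): sell min(14,14)=14. stock: 14 - 14 = 0. total_sold = 43
  Event 10 (return 8): 0 + 8 = 8
Final: stock = 8, total_sold = 43

First zero at event 2.

Answer: 2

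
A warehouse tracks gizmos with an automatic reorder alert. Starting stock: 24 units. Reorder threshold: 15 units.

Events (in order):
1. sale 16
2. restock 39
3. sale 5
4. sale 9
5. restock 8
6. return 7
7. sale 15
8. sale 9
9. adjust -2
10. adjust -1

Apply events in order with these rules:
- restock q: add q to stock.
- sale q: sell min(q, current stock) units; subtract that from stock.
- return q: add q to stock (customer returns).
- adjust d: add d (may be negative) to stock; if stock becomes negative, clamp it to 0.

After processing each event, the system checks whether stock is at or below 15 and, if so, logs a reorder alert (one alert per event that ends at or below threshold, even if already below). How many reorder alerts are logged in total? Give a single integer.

Processing events:
Start: stock = 24
  Event 1 (sale 16): sell min(16,24)=16. stock: 24 - 16 = 8. total_sold = 16
  Event 2 (restock 39): 8 + 39 = 47
  Event 3 (sale 5): sell min(5,47)=5. stock: 47 - 5 = 42. total_sold = 21
  Event 4 (sale 9): sell min(9,42)=9. stock: 42 - 9 = 33. total_sold = 30
  Event 5 (restock 8): 33 + 8 = 41
  Event 6 (return 7): 41 + 7 = 48
  Event 7 (sale 15): sell min(15,48)=15. stock: 48 - 15 = 33. total_sold = 45
  Event 8 (sale 9): sell min(9,33)=9. stock: 33 - 9 = 24. total_sold = 54
  Event 9 (adjust -2): 24 + -2 = 22
  Event 10 (adjust -1): 22 + -1 = 21
Final: stock = 21, total_sold = 54

Checking against threshold 15:
  After event 1: stock=8 <= 15 -> ALERT
  After event 2: stock=47 > 15
  After event 3: stock=42 > 15
  After event 4: stock=33 > 15
  After event 5: stock=41 > 15
  After event 6: stock=48 > 15
  After event 7: stock=33 > 15
  After event 8: stock=24 > 15
  After event 9: stock=22 > 15
  After event 10: stock=21 > 15
Alert events: [1]. Count = 1

Answer: 1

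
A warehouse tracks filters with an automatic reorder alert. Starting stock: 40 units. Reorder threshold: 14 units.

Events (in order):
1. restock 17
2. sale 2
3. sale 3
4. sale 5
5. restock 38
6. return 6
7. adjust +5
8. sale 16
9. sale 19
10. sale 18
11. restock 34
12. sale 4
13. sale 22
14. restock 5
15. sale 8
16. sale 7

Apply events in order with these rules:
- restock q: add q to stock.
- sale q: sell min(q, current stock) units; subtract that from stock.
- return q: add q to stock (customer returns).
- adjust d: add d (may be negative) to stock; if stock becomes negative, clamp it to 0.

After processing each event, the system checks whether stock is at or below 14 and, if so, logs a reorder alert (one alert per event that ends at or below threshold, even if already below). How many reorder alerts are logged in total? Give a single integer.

Answer: 0

Derivation:
Processing events:
Start: stock = 40
  Event 1 (restock 17): 40 + 17 = 57
  Event 2 (sale 2): sell min(2,57)=2. stock: 57 - 2 = 55. total_sold = 2
  Event 3 (sale 3): sell min(3,55)=3. stock: 55 - 3 = 52. total_sold = 5
  Event 4 (sale 5): sell min(5,52)=5. stock: 52 - 5 = 47. total_sold = 10
  Event 5 (restock 38): 47 + 38 = 85
  Event 6 (return 6): 85 + 6 = 91
  Event 7 (adjust +5): 91 + 5 = 96
  Event 8 (sale 16): sell min(16,96)=16. stock: 96 - 16 = 80. total_sold = 26
  Event 9 (sale 19): sell min(19,80)=19. stock: 80 - 19 = 61. total_sold = 45
  Event 10 (sale 18): sell min(18,61)=18. stock: 61 - 18 = 43. total_sold = 63
  Event 11 (restock 34): 43 + 34 = 77
  Event 12 (sale 4): sell min(4,77)=4. stock: 77 - 4 = 73. total_sold = 67
  Event 13 (sale 22): sell min(22,73)=22. stock: 73 - 22 = 51. total_sold = 89
  Event 14 (restock 5): 51 + 5 = 56
  Event 15 (sale 8): sell min(8,56)=8. stock: 56 - 8 = 48. total_sold = 97
  Event 16 (sale 7): sell min(7,48)=7. stock: 48 - 7 = 41. total_sold = 104
Final: stock = 41, total_sold = 104

Checking against threshold 14:
  After event 1: stock=57 > 14
  After event 2: stock=55 > 14
  After event 3: stock=52 > 14
  After event 4: stock=47 > 14
  After event 5: stock=85 > 14
  After event 6: stock=91 > 14
  After event 7: stock=96 > 14
  After event 8: stock=80 > 14
  After event 9: stock=61 > 14
  After event 10: stock=43 > 14
  After event 11: stock=77 > 14
  After event 12: stock=73 > 14
  After event 13: stock=51 > 14
  After event 14: stock=56 > 14
  After event 15: stock=48 > 14
  After event 16: stock=41 > 14
Alert events: []. Count = 0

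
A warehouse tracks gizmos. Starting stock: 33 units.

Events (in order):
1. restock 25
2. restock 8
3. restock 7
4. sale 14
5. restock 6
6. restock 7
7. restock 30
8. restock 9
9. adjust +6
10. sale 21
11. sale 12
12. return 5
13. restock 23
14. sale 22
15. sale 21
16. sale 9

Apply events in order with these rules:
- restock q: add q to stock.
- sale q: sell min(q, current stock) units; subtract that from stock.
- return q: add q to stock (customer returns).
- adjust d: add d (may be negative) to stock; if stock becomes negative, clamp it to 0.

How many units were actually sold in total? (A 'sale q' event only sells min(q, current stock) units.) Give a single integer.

Processing events:
Start: stock = 33
  Event 1 (restock 25): 33 + 25 = 58
  Event 2 (restock 8): 58 + 8 = 66
  Event 3 (restock 7): 66 + 7 = 73
  Event 4 (sale 14): sell min(14,73)=14. stock: 73 - 14 = 59. total_sold = 14
  Event 5 (restock 6): 59 + 6 = 65
  Event 6 (restock 7): 65 + 7 = 72
  Event 7 (restock 30): 72 + 30 = 102
  Event 8 (restock 9): 102 + 9 = 111
  Event 9 (adjust +6): 111 + 6 = 117
  Event 10 (sale 21): sell min(21,117)=21. stock: 117 - 21 = 96. total_sold = 35
  Event 11 (sale 12): sell min(12,96)=12. stock: 96 - 12 = 84. total_sold = 47
  Event 12 (return 5): 84 + 5 = 89
  Event 13 (restock 23): 89 + 23 = 112
  Event 14 (sale 22): sell min(22,112)=22. stock: 112 - 22 = 90. total_sold = 69
  Event 15 (sale 21): sell min(21,90)=21. stock: 90 - 21 = 69. total_sold = 90
  Event 16 (sale 9): sell min(9,69)=9. stock: 69 - 9 = 60. total_sold = 99
Final: stock = 60, total_sold = 99

Answer: 99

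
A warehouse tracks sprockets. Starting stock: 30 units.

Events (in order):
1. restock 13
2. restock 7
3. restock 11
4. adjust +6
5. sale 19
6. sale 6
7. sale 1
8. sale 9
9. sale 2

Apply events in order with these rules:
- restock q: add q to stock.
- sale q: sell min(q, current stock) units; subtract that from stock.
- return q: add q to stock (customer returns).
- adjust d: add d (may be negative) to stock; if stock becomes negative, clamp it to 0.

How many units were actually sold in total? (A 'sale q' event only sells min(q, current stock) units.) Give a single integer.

Answer: 37

Derivation:
Processing events:
Start: stock = 30
  Event 1 (restock 13): 30 + 13 = 43
  Event 2 (restock 7): 43 + 7 = 50
  Event 3 (restock 11): 50 + 11 = 61
  Event 4 (adjust +6): 61 + 6 = 67
  Event 5 (sale 19): sell min(19,67)=19. stock: 67 - 19 = 48. total_sold = 19
  Event 6 (sale 6): sell min(6,48)=6. stock: 48 - 6 = 42. total_sold = 25
  Event 7 (sale 1): sell min(1,42)=1. stock: 42 - 1 = 41. total_sold = 26
  Event 8 (sale 9): sell min(9,41)=9. stock: 41 - 9 = 32. total_sold = 35
  Event 9 (sale 2): sell min(2,32)=2. stock: 32 - 2 = 30. total_sold = 37
Final: stock = 30, total_sold = 37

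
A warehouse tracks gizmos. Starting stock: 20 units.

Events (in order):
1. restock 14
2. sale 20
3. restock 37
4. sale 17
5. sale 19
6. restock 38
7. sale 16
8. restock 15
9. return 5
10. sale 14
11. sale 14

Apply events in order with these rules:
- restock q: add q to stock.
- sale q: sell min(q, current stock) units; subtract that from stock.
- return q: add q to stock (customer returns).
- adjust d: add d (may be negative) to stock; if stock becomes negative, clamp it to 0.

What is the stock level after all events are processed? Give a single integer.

Answer: 29

Derivation:
Processing events:
Start: stock = 20
  Event 1 (restock 14): 20 + 14 = 34
  Event 2 (sale 20): sell min(20,34)=20. stock: 34 - 20 = 14. total_sold = 20
  Event 3 (restock 37): 14 + 37 = 51
  Event 4 (sale 17): sell min(17,51)=17. stock: 51 - 17 = 34. total_sold = 37
  Event 5 (sale 19): sell min(19,34)=19. stock: 34 - 19 = 15. total_sold = 56
  Event 6 (restock 38): 15 + 38 = 53
  Event 7 (sale 16): sell min(16,53)=16. stock: 53 - 16 = 37. total_sold = 72
  Event 8 (restock 15): 37 + 15 = 52
  Event 9 (return 5): 52 + 5 = 57
  Event 10 (sale 14): sell min(14,57)=14. stock: 57 - 14 = 43. total_sold = 86
  Event 11 (sale 14): sell min(14,43)=14. stock: 43 - 14 = 29. total_sold = 100
Final: stock = 29, total_sold = 100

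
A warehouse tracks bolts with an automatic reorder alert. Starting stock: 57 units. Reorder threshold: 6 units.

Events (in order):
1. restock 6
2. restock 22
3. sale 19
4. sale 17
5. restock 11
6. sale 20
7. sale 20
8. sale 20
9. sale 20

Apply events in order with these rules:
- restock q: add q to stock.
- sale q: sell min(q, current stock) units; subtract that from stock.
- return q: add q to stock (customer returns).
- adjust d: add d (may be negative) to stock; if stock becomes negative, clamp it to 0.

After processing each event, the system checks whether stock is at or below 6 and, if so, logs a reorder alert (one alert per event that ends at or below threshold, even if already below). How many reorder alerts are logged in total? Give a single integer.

Answer: 2

Derivation:
Processing events:
Start: stock = 57
  Event 1 (restock 6): 57 + 6 = 63
  Event 2 (restock 22): 63 + 22 = 85
  Event 3 (sale 19): sell min(19,85)=19. stock: 85 - 19 = 66. total_sold = 19
  Event 4 (sale 17): sell min(17,66)=17. stock: 66 - 17 = 49. total_sold = 36
  Event 5 (restock 11): 49 + 11 = 60
  Event 6 (sale 20): sell min(20,60)=20. stock: 60 - 20 = 40. total_sold = 56
  Event 7 (sale 20): sell min(20,40)=20. stock: 40 - 20 = 20. total_sold = 76
  Event 8 (sale 20): sell min(20,20)=20. stock: 20 - 20 = 0. total_sold = 96
  Event 9 (sale 20): sell min(20,0)=0. stock: 0 - 0 = 0. total_sold = 96
Final: stock = 0, total_sold = 96

Checking against threshold 6:
  After event 1: stock=63 > 6
  After event 2: stock=85 > 6
  After event 3: stock=66 > 6
  After event 4: stock=49 > 6
  After event 5: stock=60 > 6
  After event 6: stock=40 > 6
  After event 7: stock=20 > 6
  After event 8: stock=0 <= 6 -> ALERT
  After event 9: stock=0 <= 6 -> ALERT
Alert events: [8, 9]. Count = 2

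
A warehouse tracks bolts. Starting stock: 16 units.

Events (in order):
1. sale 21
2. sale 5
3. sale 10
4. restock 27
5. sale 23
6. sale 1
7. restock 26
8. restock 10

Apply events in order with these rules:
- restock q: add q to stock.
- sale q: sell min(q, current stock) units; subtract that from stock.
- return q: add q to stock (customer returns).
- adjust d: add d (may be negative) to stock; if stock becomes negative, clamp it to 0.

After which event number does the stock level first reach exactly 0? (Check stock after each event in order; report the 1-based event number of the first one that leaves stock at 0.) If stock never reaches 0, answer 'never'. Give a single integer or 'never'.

Processing events:
Start: stock = 16
  Event 1 (sale 21): sell min(21,16)=16. stock: 16 - 16 = 0. total_sold = 16
  Event 2 (sale 5): sell min(5,0)=0. stock: 0 - 0 = 0. total_sold = 16
  Event 3 (sale 10): sell min(10,0)=0. stock: 0 - 0 = 0. total_sold = 16
  Event 4 (restock 27): 0 + 27 = 27
  Event 5 (sale 23): sell min(23,27)=23. stock: 27 - 23 = 4. total_sold = 39
  Event 6 (sale 1): sell min(1,4)=1. stock: 4 - 1 = 3. total_sold = 40
  Event 7 (restock 26): 3 + 26 = 29
  Event 8 (restock 10): 29 + 10 = 39
Final: stock = 39, total_sold = 40

First zero at event 1.

Answer: 1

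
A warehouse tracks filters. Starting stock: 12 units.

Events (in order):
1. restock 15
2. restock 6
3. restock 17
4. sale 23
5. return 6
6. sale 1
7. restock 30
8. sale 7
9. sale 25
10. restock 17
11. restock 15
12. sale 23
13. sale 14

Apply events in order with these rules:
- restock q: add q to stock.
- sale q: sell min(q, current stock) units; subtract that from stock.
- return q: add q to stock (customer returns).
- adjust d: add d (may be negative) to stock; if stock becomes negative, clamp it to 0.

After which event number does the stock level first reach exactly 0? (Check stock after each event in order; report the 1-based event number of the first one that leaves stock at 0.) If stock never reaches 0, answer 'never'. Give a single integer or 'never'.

Processing events:
Start: stock = 12
  Event 1 (restock 15): 12 + 15 = 27
  Event 2 (restock 6): 27 + 6 = 33
  Event 3 (restock 17): 33 + 17 = 50
  Event 4 (sale 23): sell min(23,50)=23. stock: 50 - 23 = 27. total_sold = 23
  Event 5 (return 6): 27 + 6 = 33
  Event 6 (sale 1): sell min(1,33)=1. stock: 33 - 1 = 32. total_sold = 24
  Event 7 (restock 30): 32 + 30 = 62
  Event 8 (sale 7): sell min(7,62)=7. stock: 62 - 7 = 55. total_sold = 31
  Event 9 (sale 25): sell min(25,55)=25. stock: 55 - 25 = 30. total_sold = 56
  Event 10 (restock 17): 30 + 17 = 47
  Event 11 (restock 15): 47 + 15 = 62
  Event 12 (sale 23): sell min(23,62)=23. stock: 62 - 23 = 39. total_sold = 79
  Event 13 (sale 14): sell min(14,39)=14. stock: 39 - 14 = 25. total_sold = 93
Final: stock = 25, total_sold = 93

Stock never reaches 0.

Answer: never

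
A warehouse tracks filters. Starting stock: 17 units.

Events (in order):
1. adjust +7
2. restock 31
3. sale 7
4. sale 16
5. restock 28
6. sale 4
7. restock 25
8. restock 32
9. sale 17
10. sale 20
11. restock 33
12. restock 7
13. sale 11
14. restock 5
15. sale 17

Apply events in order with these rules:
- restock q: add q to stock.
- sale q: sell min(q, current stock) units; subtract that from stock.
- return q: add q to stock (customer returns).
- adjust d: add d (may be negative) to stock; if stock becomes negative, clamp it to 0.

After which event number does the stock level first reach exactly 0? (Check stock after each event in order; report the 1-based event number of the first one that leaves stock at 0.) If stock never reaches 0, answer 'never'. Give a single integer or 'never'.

Answer: never

Derivation:
Processing events:
Start: stock = 17
  Event 1 (adjust +7): 17 + 7 = 24
  Event 2 (restock 31): 24 + 31 = 55
  Event 3 (sale 7): sell min(7,55)=7. stock: 55 - 7 = 48. total_sold = 7
  Event 4 (sale 16): sell min(16,48)=16. stock: 48 - 16 = 32. total_sold = 23
  Event 5 (restock 28): 32 + 28 = 60
  Event 6 (sale 4): sell min(4,60)=4. stock: 60 - 4 = 56. total_sold = 27
  Event 7 (restock 25): 56 + 25 = 81
  Event 8 (restock 32): 81 + 32 = 113
  Event 9 (sale 17): sell min(17,113)=17. stock: 113 - 17 = 96. total_sold = 44
  Event 10 (sale 20): sell min(20,96)=20. stock: 96 - 20 = 76. total_sold = 64
  Event 11 (restock 33): 76 + 33 = 109
  Event 12 (restock 7): 109 + 7 = 116
  Event 13 (sale 11): sell min(11,116)=11. stock: 116 - 11 = 105. total_sold = 75
  Event 14 (restock 5): 105 + 5 = 110
  Event 15 (sale 17): sell min(17,110)=17. stock: 110 - 17 = 93. total_sold = 92
Final: stock = 93, total_sold = 92

Stock never reaches 0.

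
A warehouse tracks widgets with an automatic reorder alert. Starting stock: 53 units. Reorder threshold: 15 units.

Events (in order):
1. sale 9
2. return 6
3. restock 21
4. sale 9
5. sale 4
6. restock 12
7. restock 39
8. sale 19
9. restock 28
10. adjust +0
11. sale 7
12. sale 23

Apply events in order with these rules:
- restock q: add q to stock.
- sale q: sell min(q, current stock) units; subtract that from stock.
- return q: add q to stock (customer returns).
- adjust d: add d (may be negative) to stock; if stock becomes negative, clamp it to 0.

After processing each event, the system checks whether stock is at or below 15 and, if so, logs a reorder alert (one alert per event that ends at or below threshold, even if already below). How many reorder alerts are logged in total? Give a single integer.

Processing events:
Start: stock = 53
  Event 1 (sale 9): sell min(9,53)=9. stock: 53 - 9 = 44. total_sold = 9
  Event 2 (return 6): 44 + 6 = 50
  Event 3 (restock 21): 50 + 21 = 71
  Event 4 (sale 9): sell min(9,71)=9. stock: 71 - 9 = 62. total_sold = 18
  Event 5 (sale 4): sell min(4,62)=4. stock: 62 - 4 = 58. total_sold = 22
  Event 6 (restock 12): 58 + 12 = 70
  Event 7 (restock 39): 70 + 39 = 109
  Event 8 (sale 19): sell min(19,109)=19. stock: 109 - 19 = 90. total_sold = 41
  Event 9 (restock 28): 90 + 28 = 118
  Event 10 (adjust +0): 118 + 0 = 118
  Event 11 (sale 7): sell min(7,118)=7. stock: 118 - 7 = 111. total_sold = 48
  Event 12 (sale 23): sell min(23,111)=23. stock: 111 - 23 = 88. total_sold = 71
Final: stock = 88, total_sold = 71

Checking against threshold 15:
  After event 1: stock=44 > 15
  After event 2: stock=50 > 15
  After event 3: stock=71 > 15
  After event 4: stock=62 > 15
  After event 5: stock=58 > 15
  After event 6: stock=70 > 15
  After event 7: stock=109 > 15
  After event 8: stock=90 > 15
  After event 9: stock=118 > 15
  After event 10: stock=118 > 15
  After event 11: stock=111 > 15
  After event 12: stock=88 > 15
Alert events: []. Count = 0

Answer: 0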